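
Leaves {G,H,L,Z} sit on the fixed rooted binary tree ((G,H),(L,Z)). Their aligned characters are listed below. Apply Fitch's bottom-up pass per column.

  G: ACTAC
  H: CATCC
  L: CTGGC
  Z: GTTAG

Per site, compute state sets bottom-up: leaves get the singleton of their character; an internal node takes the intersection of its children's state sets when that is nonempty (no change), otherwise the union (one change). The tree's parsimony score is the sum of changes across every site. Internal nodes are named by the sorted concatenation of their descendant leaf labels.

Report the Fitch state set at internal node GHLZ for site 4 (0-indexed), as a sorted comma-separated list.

[col 0] GH: children G:{A}, H:{C} ∪→ {A,C}; cost 1
[col 0] LZ: children L:{C}, Z:{G} ∪→ {C,G}; cost 1
[col 0] GHLZ: children GH:{A,C}, LZ:{C,G} ∩→ {C}; cost 0
[col 1] GH: children G:{C}, H:{A} ∪→ {A,C}; cost 1
[col 1] LZ: children L:{T}, Z:{T} ∩→ {T}; cost 0
[col 1] GHLZ: children GH:{A,C}, LZ:{T} ∪→ {A,C,T}; cost 1
[col 2] GH: children G:{T}, H:{T} ∩→ {T}; cost 0
[col 2] LZ: children L:{G}, Z:{T} ∪→ {G,T}; cost 1
[col 2] GHLZ: children GH:{T}, LZ:{G,T} ∩→ {T}; cost 0
[col 3] GH: children G:{A}, H:{C} ∪→ {A,C}; cost 1
[col 3] LZ: children L:{G}, Z:{A} ∪→ {A,G}; cost 1
[col 3] GHLZ: children GH:{A,C}, LZ:{A,G} ∩→ {A}; cost 0
[col 4] GH: children G:{C}, H:{C} ∩→ {C}; cost 0
[col 4] LZ: children L:{C}, Z:{G} ∪→ {C,G}; cost 1
[col 4] GHLZ: children GH:{C}, LZ:{C,G} ∩→ {C}; cost 0
per-site changes: [2, 2, 1, 2, 1]; total = 8

C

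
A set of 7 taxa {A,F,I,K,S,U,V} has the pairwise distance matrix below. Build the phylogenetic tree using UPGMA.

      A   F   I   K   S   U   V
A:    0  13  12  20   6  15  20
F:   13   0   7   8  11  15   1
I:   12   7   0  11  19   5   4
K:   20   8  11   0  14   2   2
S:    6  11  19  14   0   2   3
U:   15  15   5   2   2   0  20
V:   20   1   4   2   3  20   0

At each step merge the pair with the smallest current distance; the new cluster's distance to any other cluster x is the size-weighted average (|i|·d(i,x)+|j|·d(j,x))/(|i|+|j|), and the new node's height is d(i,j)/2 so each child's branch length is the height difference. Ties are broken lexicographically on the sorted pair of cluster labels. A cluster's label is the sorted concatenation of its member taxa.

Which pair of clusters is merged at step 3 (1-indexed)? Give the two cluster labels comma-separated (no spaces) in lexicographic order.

1. join F+V (d=1) ⇒ FV; edges |F|=1/2, |V|=1/2
  updated: d(A,FV)=33/2, d(FV,I)=11/2, d(FV,K)=5, d(FV,S)=7, d(FV,U)=35/2
2. join K+U (d=2) ⇒ KU; edges |K|=1, |U|=1
  updated: d(A,KU)=35/2, d(FV,KU)=45/4, d(I,KU)=8, d(KU,S)=8
3. join FV+I (d=11/2) ⇒ FIV; edges |FV|=9/4, |I|=11/4
  updated: d(A,FIV)=15, d(FIV,KU)=61/6, d(FIV,S)=11
4. join A+S (d=6) ⇒ AS; edges |A|=3, |S|=3
  updated: d(AS,FIV)=13, d(AS,KU)=51/4
5. join FIV+KU (d=61/6) ⇒ FIKUV; edges |FIV|=7/3, |KU|=49/12
  updated: d(AS,FIKUV)=129/10
6. join AS+FIKUV (d=129/10) ⇒ AFIKSUV; edges |AS|=69/20, |FIKUV|=41/30
final tree: ((A:3,S:3):69/20,(((F:1/2,V:1/2):9/4,I:11/4):7/3,(K:1,U:1):49/12):41/30)
total length: 757/30

FV,I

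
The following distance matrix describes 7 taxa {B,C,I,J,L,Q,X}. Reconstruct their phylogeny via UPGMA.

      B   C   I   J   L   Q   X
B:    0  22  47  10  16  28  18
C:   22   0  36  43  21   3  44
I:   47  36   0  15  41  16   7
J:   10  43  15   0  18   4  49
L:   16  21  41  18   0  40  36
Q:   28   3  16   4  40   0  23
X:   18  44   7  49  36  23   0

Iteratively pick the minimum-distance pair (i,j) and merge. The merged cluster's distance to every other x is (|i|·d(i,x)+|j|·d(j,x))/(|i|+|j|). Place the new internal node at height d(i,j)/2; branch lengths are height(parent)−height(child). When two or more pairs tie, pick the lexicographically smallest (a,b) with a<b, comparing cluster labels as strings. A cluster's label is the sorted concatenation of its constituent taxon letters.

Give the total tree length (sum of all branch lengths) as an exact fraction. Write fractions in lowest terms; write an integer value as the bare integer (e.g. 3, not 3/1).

385/6

iteration 1: select C,Q (d=3); attach at lengths (3/2, 3/2); label the merged cluster CQ
  updated: d(B,CQ)=25, d(CQ,I)=26, d(CQ,J)=47/2, d(CQ,L)=61/2, d(CQ,X)=67/2
iteration 2: select I,X (d=7); attach at lengths (7/2, 7/2); label the merged cluster IX
  updated: d(B,IX)=65/2, d(CQ,IX)=119/4, d(IX,J)=32, d(IX,L)=77/2
iteration 3: select B,J (d=10); attach at lengths (5, 5); label the merged cluster BJ
  updated: d(BJ,CQ)=97/4, d(BJ,IX)=129/4, d(BJ,L)=17
iteration 4: select BJ,L (d=17); attach at lengths (7/2, 17/2); label the merged cluster BJL
  updated: d(BJL,CQ)=79/3, d(BJL,IX)=103/3
iteration 5: select BJL,CQ (d=79/3); attach at lengths (14/3, 35/3); label the merged cluster BCJLQ
  updated: d(BCJLQ,IX)=65/2
iteration 6: select BCJLQ,IX (d=65/2); attach at lengths (37/12, 51/4); label the merged cluster BCIJLQX
final tree: ((((B:5,J:5):7/2,L:17/2):14/3,(C:3/2,Q:3/2):35/3):37/12,(I:7/2,X:7/2):51/4)
total length: 385/6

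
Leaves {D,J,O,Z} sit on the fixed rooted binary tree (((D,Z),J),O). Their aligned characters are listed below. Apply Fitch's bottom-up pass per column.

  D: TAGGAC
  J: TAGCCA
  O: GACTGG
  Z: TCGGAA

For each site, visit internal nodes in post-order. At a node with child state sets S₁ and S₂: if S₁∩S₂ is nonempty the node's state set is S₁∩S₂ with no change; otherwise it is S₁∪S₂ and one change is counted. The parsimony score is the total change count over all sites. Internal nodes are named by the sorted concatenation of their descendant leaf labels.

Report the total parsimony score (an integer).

DZ@0: {T} ∩ {T} = {T} (intersection, +0)
DJZ@0: {T} ∩ {T} = {T} (intersection, +0)
DJOZ@0: {T} ∪ {G} = {G,T} (union, +1)
DZ@1: {A} ∪ {C} = {A,C} (union, +1)
DJZ@1: {A,C} ∩ {A} = {A} (intersection, +0)
DJOZ@1: {A} ∩ {A} = {A} (intersection, +0)
DZ@2: {G} ∩ {G} = {G} (intersection, +0)
DJZ@2: {G} ∩ {G} = {G} (intersection, +0)
DJOZ@2: {G} ∪ {C} = {C,G} (union, +1)
DZ@3: {G} ∩ {G} = {G} (intersection, +0)
DJZ@3: {G} ∪ {C} = {C,G} (union, +1)
DJOZ@3: {C,G} ∪ {T} = {C,G,T} (union, +1)
DZ@4: {A} ∩ {A} = {A} (intersection, +0)
DJZ@4: {A} ∪ {C} = {A,C} (union, +1)
DJOZ@4: {A,C} ∪ {G} = {A,C,G} (union, +1)
DZ@5: {C} ∪ {A} = {A,C} (union, +1)
DJZ@5: {A,C} ∩ {A} = {A} (intersection, +0)
DJOZ@5: {A} ∪ {G} = {A,G} (union, +1)
per-site changes: [1, 1, 1, 2, 2, 2]; total = 9

9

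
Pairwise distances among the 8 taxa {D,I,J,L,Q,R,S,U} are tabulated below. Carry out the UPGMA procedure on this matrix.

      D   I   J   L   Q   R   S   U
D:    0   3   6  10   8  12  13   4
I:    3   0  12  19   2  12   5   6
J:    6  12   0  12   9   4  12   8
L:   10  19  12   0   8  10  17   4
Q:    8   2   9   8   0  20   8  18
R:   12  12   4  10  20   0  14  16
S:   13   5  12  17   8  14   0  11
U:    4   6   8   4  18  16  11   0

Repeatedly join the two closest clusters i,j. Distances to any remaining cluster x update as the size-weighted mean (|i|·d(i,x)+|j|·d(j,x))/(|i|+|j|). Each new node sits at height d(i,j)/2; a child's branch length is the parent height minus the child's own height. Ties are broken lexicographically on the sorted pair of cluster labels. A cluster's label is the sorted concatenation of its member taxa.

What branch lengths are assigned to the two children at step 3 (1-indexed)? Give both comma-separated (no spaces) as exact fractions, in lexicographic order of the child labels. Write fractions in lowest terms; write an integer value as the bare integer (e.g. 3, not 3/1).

2,2

iteration 1: select I,Q (d=2); attach at lengths (1, 1); label the merged cluster IQ
  updated: d(D,IQ)=11/2, d(IQ,J)=21/2, d(IQ,L)=27/2, d(IQ,R)=16, d(IQ,S)=13/2, d(IQ,U)=12
iteration 2: select D,U (d=4); attach at lengths (2, 2); label the merged cluster DU
  updated: d(DU,IQ)=35/4, d(DU,J)=7, d(DU,L)=7, d(DU,R)=14, d(DU,S)=12
iteration 3: select J,R (d=4); attach at lengths (2, 2); label the merged cluster JR
  updated: d(DU,JR)=21/2, d(IQ,JR)=53/4, d(JR,L)=11, d(JR,S)=13
iteration 4: select IQ,S (d=13/2); attach at lengths (9/4, 13/4); label the merged cluster IQS
  updated: d(DU,IQS)=59/6, d(IQS,JR)=79/6, d(IQS,L)=44/3
iteration 5: select DU,L (d=7); attach at lengths (3/2, 7/2); label the merged cluster DLU
  updated: d(DLU,IQS)=103/9, d(DLU,JR)=32/3
iteration 6: select DLU,JR (d=32/3); attach at lengths (11/6, 10/3); label the merged cluster DJLRU
  updated: d(DJLRU,IQS)=182/15
iteration 7: select DJLRU,IQS (d=182/15); attach at lengths (11/15, 169/60); label the merged cluster DIJLQRSU
final tree: ((((D:2,U:2):3/2,L:7/2):11/6,(J:2,R:2):10/3):11/15,((I:1,Q:1):9/4,S:13/4):169/60)
total length: 1753/60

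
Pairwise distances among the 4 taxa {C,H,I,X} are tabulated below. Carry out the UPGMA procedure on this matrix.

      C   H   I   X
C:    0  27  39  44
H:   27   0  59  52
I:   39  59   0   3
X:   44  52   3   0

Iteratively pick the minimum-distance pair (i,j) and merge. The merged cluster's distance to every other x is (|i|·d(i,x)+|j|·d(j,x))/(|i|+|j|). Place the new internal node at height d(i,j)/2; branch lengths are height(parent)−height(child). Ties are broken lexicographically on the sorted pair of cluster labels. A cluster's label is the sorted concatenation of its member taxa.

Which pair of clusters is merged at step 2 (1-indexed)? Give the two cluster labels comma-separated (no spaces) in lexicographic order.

step 1: merge (I,X) at d=3; branch lengths I→3/2, X→3/2; new cluster IX
  updated: d(C,IX)=83/2, d(H,IX)=111/2
step 2: merge (C,H) at d=27; branch lengths C→27/2, H→27/2; new cluster CH
  updated: d(CH,IX)=97/2
step 3: merge (CH,IX) at d=97/2; branch lengths CH→43/4, IX→91/4; new cluster CHIX
final tree: ((C:27/2,H:27/2):43/4,(I:3/2,X:3/2):91/4)
total length: 127/2

C,H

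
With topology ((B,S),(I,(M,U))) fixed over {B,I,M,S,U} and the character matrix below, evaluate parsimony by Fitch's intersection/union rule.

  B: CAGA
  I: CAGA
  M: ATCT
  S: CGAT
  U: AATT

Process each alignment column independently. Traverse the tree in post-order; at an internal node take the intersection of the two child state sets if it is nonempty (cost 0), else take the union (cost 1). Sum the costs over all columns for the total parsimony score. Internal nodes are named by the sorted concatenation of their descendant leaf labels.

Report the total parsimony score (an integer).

8

[col 0] BS: children B:{C}, S:{C} ∩→ {C}; cost 0
[col 0] MU: children M:{A}, U:{A} ∩→ {A}; cost 0
[col 0] IMU: children I:{C}, MU:{A} ∪→ {A,C}; cost 1
[col 0] BIMSU: children BS:{C}, IMU:{A,C} ∩→ {C}; cost 0
[col 1] BS: children B:{A}, S:{G} ∪→ {A,G}; cost 1
[col 1] MU: children M:{T}, U:{A} ∪→ {A,T}; cost 1
[col 1] IMU: children I:{A}, MU:{A,T} ∩→ {A}; cost 0
[col 1] BIMSU: children BS:{A,G}, IMU:{A} ∩→ {A}; cost 0
[col 2] BS: children B:{G}, S:{A} ∪→ {A,G}; cost 1
[col 2] MU: children M:{C}, U:{T} ∪→ {C,T}; cost 1
[col 2] IMU: children I:{G}, MU:{C,T} ∪→ {C,G,T}; cost 1
[col 2] BIMSU: children BS:{A,G}, IMU:{C,G,T} ∩→ {G}; cost 0
[col 3] BS: children B:{A}, S:{T} ∪→ {A,T}; cost 1
[col 3] MU: children M:{T}, U:{T} ∩→ {T}; cost 0
[col 3] IMU: children I:{A}, MU:{T} ∪→ {A,T}; cost 1
[col 3] BIMSU: children BS:{A,T}, IMU:{A,T} ∩→ {A,T}; cost 0
per-site changes: [1, 2, 3, 2]; total = 8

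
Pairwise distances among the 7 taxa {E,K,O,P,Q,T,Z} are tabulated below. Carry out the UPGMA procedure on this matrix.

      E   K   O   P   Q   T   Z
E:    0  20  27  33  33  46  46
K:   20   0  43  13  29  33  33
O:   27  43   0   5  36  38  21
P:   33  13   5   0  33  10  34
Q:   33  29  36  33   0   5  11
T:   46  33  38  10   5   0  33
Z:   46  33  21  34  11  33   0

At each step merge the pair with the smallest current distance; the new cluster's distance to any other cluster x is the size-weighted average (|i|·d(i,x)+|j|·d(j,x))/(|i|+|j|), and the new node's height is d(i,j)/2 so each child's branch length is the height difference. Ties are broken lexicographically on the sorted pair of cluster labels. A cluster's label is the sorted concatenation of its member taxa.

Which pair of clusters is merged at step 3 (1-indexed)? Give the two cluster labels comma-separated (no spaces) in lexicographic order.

1. join O+P (d=5) ⇒ OP; edges |O|=5/2, |P|=5/2
  updated: d(E,OP)=30, d(K,OP)=28, d(OP,Q)=69/2, d(OP,T)=24, d(OP,Z)=55/2
2. join Q+T (d=5) ⇒ QT; edges |Q|=5/2, |T|=5/2
  updated: d(E,QT)=79/2, d(K,QT)=31, d(OP,QT)=117/4, d(QT,Z)=22
3. join E+K (d=20) ⇒ EK; edges |E|=10, |K|=10
  updated: d(EK,OP)=29, d(EK,QT)=141/4, d(EK,Z)=79/2
4. join QT+Z (d=22) ⇒ QTZ; edges |QT|=17/2, |Z|=11
  updated: d(EK,QTZ)=110/3, d(OP,QTZ)=86/3
5. join OP+QTZ (d=86/3) ⇒ OPQTZ; edges |OP|=71/6, |QTZ|=10/3
  updated: d(EK,OPQTZ)=168/5
6. join EK+OPQTZ (d=168/5) ⇒ EKOPQTZ; edges |EK|=34/5, |OPQTZ|=37/15
final tree: ((E:10,K:10):34/5,((O:5/2,P:5/2):71/6,((Q:5/2,T:5/2):17/2,Z:11):10/3):37/15)
total length: 1109/15

E,K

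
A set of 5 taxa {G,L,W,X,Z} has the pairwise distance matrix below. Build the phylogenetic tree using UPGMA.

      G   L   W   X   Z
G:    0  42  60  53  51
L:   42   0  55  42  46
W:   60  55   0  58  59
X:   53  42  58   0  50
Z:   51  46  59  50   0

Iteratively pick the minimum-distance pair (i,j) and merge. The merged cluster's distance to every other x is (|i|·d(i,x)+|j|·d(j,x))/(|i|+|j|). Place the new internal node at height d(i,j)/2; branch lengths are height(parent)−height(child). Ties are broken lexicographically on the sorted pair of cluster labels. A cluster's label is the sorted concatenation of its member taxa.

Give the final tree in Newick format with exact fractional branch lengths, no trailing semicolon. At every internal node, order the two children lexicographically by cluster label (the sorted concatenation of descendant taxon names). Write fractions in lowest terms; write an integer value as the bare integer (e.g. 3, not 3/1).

((((G:21,L:21):11/4,X:95/4):3/4,Z:49/2):9/2,W:29)

step 1: merge (G,L) at d=42; branch lengths G→21, L→21; new cluster GL
  updated: d(GL,W)=115/2, d(GL,X)=95/2, d(GL,Z)=97/2
step 2: merge (GL,X) at d=95/2; branch lengths GL→11/4, X→95/4; new cluster GLX
  updated: d(GLX,W)=173/3, d(GLX,Z)=49
step 3: merge (GLX,Z) at d=49; branch lengths GLX→3/4, Z→49/2; new cluster GLXZ
  updated: d(GLXZ,W)=58
step 4: merge (GLXZ,W) at d=58; branch lengths GLXZ→9/2, W→29; new cluster GLWXZ
final tree: ((((G:21,L:21):11/4,X:95/4):3/4,Z:49/2):9/2,W:29)
total length: 509/4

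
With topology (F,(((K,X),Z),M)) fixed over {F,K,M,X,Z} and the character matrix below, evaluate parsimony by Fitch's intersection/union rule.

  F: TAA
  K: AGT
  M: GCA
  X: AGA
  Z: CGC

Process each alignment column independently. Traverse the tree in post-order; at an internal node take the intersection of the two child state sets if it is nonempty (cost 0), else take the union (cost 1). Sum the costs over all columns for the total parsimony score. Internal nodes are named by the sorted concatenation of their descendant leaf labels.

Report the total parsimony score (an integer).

7

KX@0: {A} ∩ {A} = {A} (intersection, +0)
KXZ@0: {A} ∪ {C} = {A,C} (union, +1)
KMXZ@0: {A,C} ∪ {G} = {A,C,G} (union, +1)
FKMXZ@0: {T} ∪ {A,C,G} = {A,C,G,T} (union, +1)
KX@1: {G} ∩ {G} = {G} (intersection, +0)
KXZ@1: {G} ∩ {G} = {G} (intersection, +0)
KMXZ@1: {G} ∪ {C} = {C,G} (union, +1)
FKMXZ@1: {A} ∪ {C,G} = {A,C,G} (union, +1)
KX@2: {T} ∪ {A} = {A,T} (union, +1)
KXZ@2: {A,T} ∪ {C} = {A,C,T} (union, +1)
KMXZ@2: {A,C,T} ∩ {A} = {A} (intersection, +0)
FKMXZ@2: {A} ∩ {A} = {A} (intersection, +0)
per-site changes: [3, 2, 2]; total = 7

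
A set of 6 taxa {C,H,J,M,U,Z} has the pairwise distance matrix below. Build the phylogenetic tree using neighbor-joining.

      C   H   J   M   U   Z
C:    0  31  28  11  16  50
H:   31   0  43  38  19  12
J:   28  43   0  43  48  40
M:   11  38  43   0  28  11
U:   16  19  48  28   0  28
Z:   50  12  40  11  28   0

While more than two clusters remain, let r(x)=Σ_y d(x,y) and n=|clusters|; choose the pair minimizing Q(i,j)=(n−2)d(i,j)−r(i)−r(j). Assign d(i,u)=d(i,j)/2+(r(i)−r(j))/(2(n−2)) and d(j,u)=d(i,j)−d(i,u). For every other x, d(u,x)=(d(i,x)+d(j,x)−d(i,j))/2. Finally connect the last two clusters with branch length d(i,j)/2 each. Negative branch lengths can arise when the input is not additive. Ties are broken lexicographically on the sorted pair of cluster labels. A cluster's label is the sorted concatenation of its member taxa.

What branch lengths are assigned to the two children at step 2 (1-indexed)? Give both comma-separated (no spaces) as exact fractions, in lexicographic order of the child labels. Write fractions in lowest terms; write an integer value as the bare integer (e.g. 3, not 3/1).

iteration 1: select H,Z (d=12, Q=-236); attach at lengths (25/4, 23/4); label the merged cluster HZ
  updated: d(C,HZ)=69/2, d(HZ,J)=71/2, d(HZ,M)=37/2, d(HZ,U)=35/2
iteration 2: select HZ,U (d=35/2, Q=-163); attach at lengths (49/6, 28/3); label the merged cluster HUZ
  updated: d(C,HUZ)=33/2, d(HUZ,J)=33, d(HUZ,M)=29/2
iteration 3: select C,J (d=28, Q=-207/2); attach at lengths (15/8, 209/8); label the merged cluster CJ
  updated: d(CJ,HUZ)=43/4, d(CJ,M)=13
iteration 4: select CJ,HUZ (d=43/4, Q=-153/4); attach at lengths (37/8, 49/8); label the merged cluster CHJUZ
  updated: d(CHJUZ,M)=67/8
iteration 5: select CHJUZ,M (d=67/8); attach at lengths (67/16, 67/16); label the merged cluster CHJMUZ
final tree: (((C:15/8,J:209/8):37/8,((H:25/4,Z:23/4):49/6,U:28/3):49/8):67/16,M:67/16)
total length: 613/8

49/6,28/3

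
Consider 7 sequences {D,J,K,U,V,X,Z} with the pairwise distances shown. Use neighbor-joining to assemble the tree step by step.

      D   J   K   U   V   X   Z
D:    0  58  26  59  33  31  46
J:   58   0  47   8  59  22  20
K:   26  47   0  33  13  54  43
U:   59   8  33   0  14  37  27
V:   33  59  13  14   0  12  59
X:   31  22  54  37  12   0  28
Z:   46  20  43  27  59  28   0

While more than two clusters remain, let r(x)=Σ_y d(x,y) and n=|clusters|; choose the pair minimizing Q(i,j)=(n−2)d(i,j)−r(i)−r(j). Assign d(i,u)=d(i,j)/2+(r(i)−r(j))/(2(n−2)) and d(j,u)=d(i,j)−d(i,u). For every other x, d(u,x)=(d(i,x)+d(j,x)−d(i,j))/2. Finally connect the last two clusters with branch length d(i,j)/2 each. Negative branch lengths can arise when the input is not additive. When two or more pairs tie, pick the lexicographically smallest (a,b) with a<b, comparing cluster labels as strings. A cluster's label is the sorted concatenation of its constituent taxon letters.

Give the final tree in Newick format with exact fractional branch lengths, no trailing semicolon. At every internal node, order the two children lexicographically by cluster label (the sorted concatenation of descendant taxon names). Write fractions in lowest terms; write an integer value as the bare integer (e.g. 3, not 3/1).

(((D:517/32,(((J:38/5,U:2/5):101/16,Z:211/16):241/24,X:167/24):355/32):219/32,K:295/32):121/64,V:121/64)

iteration 1: select J,U (d=8, Q=-352); attach at lengths (38/5, 2/5); label the merged cluster JU
  updated: d(D,JU)=109/2, d(JU,K)=36, d(JU,V)=65/2, d(JU,X)=51/2, d(JU,Z)=39/2
iteration 2: select JU,Z (d=39/2, Q=-571/2); attach at lengths (101/16, 211/16); label the merged cluster JUZ
  updated: d(D,JUZ)=81/2, d(JUZ,K)=119/4, d(JUZ,V)=36, d(JUZ,X)=17
iteration 3: select JUZ,X (d=17, Q=-745/4); attach at lengths (241/24, 167/24); label the merged cluster JUXZ
  updated: d(D,JUXZ)=109/4, d(JUXZ,K)=267/8, d(JUXZ,V)=31/2
iteration 4: select D,JUXZ (d=109/4, Q=-863/8); attach at lengths (517/32, 355/32); label the merged cluster DJUXZ
  updated: d(DJUXZ,K)=257/16, d(DJUXZ,V)=85/8
iteration 5: select DJUXZ,K (d=257/16, Q=-635/16); attach at lengths (219/32, 295/32); label the merged cluster DJKUXZ
  updated: d(DJKUXZ,V)=121/32
iteration 6: select DJKUXZ,V (d=121/32); attach at lengths (121/64, 121/64); label the merged cluster DJKUVXZ
final tree: (((D:517/32,(((J:38/5,U:2/5):101/16,Z:211/16):241/24,X:167/24):355/32):219/32,K:295/32):121/64,V:121/64)
total length: 2931/32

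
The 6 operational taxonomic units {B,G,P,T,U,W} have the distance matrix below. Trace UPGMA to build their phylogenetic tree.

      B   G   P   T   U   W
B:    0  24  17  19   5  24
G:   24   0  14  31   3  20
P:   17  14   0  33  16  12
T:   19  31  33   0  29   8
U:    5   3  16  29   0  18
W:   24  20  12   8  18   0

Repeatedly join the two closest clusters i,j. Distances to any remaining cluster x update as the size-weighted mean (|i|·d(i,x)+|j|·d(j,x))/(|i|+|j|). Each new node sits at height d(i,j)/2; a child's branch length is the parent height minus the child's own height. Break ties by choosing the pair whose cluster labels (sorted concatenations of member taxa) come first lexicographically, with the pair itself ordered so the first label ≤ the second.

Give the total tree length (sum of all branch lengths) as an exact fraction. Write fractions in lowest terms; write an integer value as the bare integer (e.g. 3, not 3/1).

step 1: merge (G,U) at d=3; branch lengths G→3/2, U→3/2; new cluster GU
  updated: d(B,GU)=29/2, d(GU,P)=15, d(GU,T)=30, d(GU,W)=19
step 2: merge (T,W) at d=8; branch lengths T→4, W→4; new cluster TW
  updated: d(B,TW)=43/2, d(GU,TW)=49/2, d(P,TW)=45/2
step 3: merge (B,GU) at d=29/2; branch lengths B→29/4, GU→23/4; new cluster BGU
  updated: d(BGU,P)=47/3, d(BGU,TW)=47/2
step 4: merge (BGU,P) at d=47/3; branch lengths BGU→7/12, P→47/6; new cluster BGPU
  updated: d(BGPU,TW)=93/4
step 5: merge (BGPU,TW) at d=93/4; branch lengths BGPU→91/24, TW→61/8; new cluster BGPTUW
final tree: (((B:29/4,(G:3/2,U:3/2):23/4):7/12,P:47/6):91/24,(T:4,W:4):61/8)
total length: 263/6

263/6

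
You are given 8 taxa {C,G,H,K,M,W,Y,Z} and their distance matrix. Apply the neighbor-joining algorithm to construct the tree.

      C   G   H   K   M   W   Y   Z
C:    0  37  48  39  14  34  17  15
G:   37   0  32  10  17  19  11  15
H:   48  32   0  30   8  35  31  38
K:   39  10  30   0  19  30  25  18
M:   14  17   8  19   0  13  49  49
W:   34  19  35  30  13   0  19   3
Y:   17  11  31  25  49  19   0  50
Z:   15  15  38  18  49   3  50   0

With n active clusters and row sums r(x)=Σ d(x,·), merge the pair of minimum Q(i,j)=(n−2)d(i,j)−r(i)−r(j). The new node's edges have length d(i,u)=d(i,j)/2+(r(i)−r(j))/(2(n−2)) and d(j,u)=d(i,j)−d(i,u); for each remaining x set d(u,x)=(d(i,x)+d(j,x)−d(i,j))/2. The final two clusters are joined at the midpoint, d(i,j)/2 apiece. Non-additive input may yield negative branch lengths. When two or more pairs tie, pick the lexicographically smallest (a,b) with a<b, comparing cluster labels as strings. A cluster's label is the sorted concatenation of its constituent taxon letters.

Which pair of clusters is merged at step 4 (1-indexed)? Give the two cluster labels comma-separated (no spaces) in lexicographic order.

CY,WZ

iteration 1: select H,M (d=8, Q=-343); attach at lengths (101/12, -5/12); label the merged cluster HM
  updated: d(C,HM)=27, d(G,HM)=41/2, d(HM,K)=41/2, d(HM,W)=20, d(HM,Y)=36, d(HM,Z)=79/2
iteration 2: select W,Z (d=3, Q=-501/2); attach at lengths (-1/20, 61/20); label the merged cluster WZ
  updated: d(C,WZ)=23, d(G,WZ)=31/2, d(HM,WZ)=113/4, d(K,WZ)=45/2, d(WZ,Y)=33
iteration 3: select C,Y (d=17, Q=-197); attach at lengths (89/8, 47/8); label the merged cluster CY
  updated: d(CY,G)=31/2, d(CY,HM)=23, d(CY,K)=47/2, d(CY,WZ)=39/2
iteration 4: select CY,WZ (d=39/2, Q=-435/4); attach at lengths (217/24, 251/24); label the merged cluster CWYZ
  updated: d(CWYZ,G)=23/4, d(CWYZ,HM)=127/8, d(CWYZ,K)=53/4
iteration 5: select CWYZ,HM (d=127/8, Q=-60); attach at lengths (39/16, 215/16); label the merged cluster CHMWYZ
  updated: d(CHMWYZ,G)=83/16, d(CHMWYZ,K)=143/16
iteration 6: select CHMWYZ,G (d=83/16, Q=-193/8); attach at lengths (33/16, 25/8); label the merged cluster CGHMWYZ
  updated: d(CGHMWYZ,K)=55/8
iteration 7: select CGHMWYZ,K (d=55/8); attach at lengths (55/16, 55/16); label the merged cluster CGHKMWYZ
final tree: (((((C:89/8,Y:47/8):217/24,(W:-1/20,Z:61/20):251/24):39/16,(H:101/12,M:-5/12):215/16):33/16,G:25/8):55/16,K:55/16)
total length: 1207/16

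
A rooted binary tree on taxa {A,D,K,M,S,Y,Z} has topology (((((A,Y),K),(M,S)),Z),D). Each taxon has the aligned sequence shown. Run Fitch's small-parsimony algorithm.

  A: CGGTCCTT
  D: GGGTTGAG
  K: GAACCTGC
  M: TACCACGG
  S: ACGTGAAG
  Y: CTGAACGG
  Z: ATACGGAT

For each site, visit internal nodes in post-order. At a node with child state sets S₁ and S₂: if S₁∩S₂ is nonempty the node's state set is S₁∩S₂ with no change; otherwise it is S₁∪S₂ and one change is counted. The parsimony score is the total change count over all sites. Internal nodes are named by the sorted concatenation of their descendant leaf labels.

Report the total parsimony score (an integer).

AY@0: {C} ∩ {C} = {C} (intersection, +0)
AKY@0: {C} ∪ {G} = {C,G} (union, +1)
MS@0: {T} ∪ {A} = {A,T} (union, +1)
AKMSY@0: {C,G} ∪ {A,T} = {A,C,G,T} (union, +1)
AKMSYZ@0: {A,C,G,T} ∩ {A} = {A} (intersection, +0)
ADKMSYZ@0: {A} ∪ {G} = {A,G} (union, +1)
AY@1: {G} ∪ {T} = {G,T} (union, +1)
AKY@1: {G,T} ∪ {A} = {A,G,T} (union, +1)
MS@1: {A} ∪ {C} = {A,C} (union, +1)
AKMSY@1: {A,G,T} ∩ {A,C} = {A} (intersection, +0)
AKMSYZ@1: {A} ∪ {T} = {A,T} (union, +1)
ADKMSYZ@1: {A,T} ∪ {G} = {A,G,T} (union, +1)
AY@2: {G} ∩ {G} = {G} (intersection, +0)
AKY@2: {G} ∪ {A} = {A,G} (union, +1)
MS@2: {C} ∪ {G} = {C,G} (union, +1)
AKMSY@2: {A,G} ∩ {C,G} = {G} (intersection, +0)
AKMSYZ@2: {G} ∪ {A} = {A,G} (union, +1)
ADKMSYZ@2: {A,G} ∩ {G} = {G} (intersection, +0)
AY@3: {T} ∪ {A} = {A,T} (union, +1)
AKY@3: {A,T} ∪ {C} = {A,C,T} (union, +1)
MS@3: {C} ∪ {T} = {C,T} (union, +1)
AKMSY@3: {A,C,T} ∩ {C,T} = {C,T} (intersection, +0)
AKMSYZ@3: {C,T} ∩ {C} = {C} (intersection, +0)
ADKMSYZ@3: {C} ∪ {T} = {C,T} (union, +1)
AY@4: {C} ∪ {A} = {A,C} (union, +1)
AKY@4: {A,C} ∩ {C} = {C} (intersection, +0)
MS@4: {A} ∪ {G} = {A,G} (union, +1)
AKMSY@4: {C} ∪ {A,G} = {A,C,G} (union, +1)
AKMSYZ@4: {A,C,G} ∩ {G} = {G} (intersection, +0)
ADKMSYZ@4: {G} ∪ {T} = {G,T} (union, +1)
AY@5: {C} ∩ {C} = {C} (intersection, +0)
AKY@5: {C} ∪ {T} = {C,T} (union, +1)
MS@5: {C} ∪ {A} = {A,C} (union, +1)
AKMSY@5: {C,T} ∩ {A,C} = {C} (intersection, +0)
AKMSYZ@5: {C} ∪ {G} = {C,G} (union, +1)
ADKMSYZ@5: {C,G} ∩ {G} = {G} (intersection, +0)
AY@6: {T} ∪ {G} = {G,T} (union, +1)
AKY@6: {G,T} ∩ {G} = {G} (intersection, +0)
MS@6: {G} ∪ {A} = {A,G} (union, +1)
AKMSY@6: {G} ∩ {A,G} = {G} (intersection, +0)
AKMSYZ@6: {G} ∪ {A} = {A,G} (union, +1)
ADKMSYZ@6: {A,G} ∩ {A} = {A} (intersection, +0)
AY@7: {T} ∪ {G} = {G,T} (union, +1)
AKY@7: {G,T} ∪ {C} = {C,G,T} (union, +1)
MS@7: {G} ∩ {G} = {G} (intersection, +0)
AKMSY@7: {C,G,T} ∩ {G} = {G} (intersection, +0)
AKMSYZ@7: {G} ∪ {T} = {G,T} (union, +1)
ADKMSYZ@7: {G,T} ∩ {G} = {G} (intersection, +0)
per-site changes: [4, 5, 3, 4, 4, 3, 3, 3]; total = 29

29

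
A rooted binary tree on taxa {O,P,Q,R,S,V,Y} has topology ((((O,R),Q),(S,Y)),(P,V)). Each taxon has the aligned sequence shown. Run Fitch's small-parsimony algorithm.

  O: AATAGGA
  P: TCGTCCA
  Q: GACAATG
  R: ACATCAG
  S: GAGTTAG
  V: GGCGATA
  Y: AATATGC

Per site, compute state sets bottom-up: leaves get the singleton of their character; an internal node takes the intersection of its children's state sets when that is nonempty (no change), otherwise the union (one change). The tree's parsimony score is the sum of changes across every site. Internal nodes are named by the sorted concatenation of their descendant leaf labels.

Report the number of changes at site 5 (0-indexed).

[col 0] OR: children O:{A}, R:{A} ∩→ {A}; cost 0
[col 0] OQR: children OR:{A}, Q:{G} ∪→ {A,G}; cost 1
[col 0] SY: children S:{G}, Y:{A} ∪→ {A,G}; cost 1
[col 0] OQRSY: children OQR:{A,G}, SY:{A,G} ∩→ {A,G}; cost 0
[col 0] PV: children P:{T}, V:{G} ∪→ {G,T}; cost 1
[col 0] OPQRSVY: children OQRSY:{A,G}, PV:{G,T} ∩→ {G}; cost 0
[col 1] OR: children O:{A}, R:{C} ∪→ {A,C}; cost 1
[col 1] OQR: children OR:{A,C}, Q:{A} ∩→ {A}; cost 0
[col 1] SY: children S:{A}, Y:{A} ∩→ {A}; cost 0
[col 1] OQRSY: children OQR:{A}, SY:{A} ∩→ {A}; cost 0
[col 1] PV: children P:{C}, V:{G} ∪→ {C,G}; cost 1
[col 1] OPQRSVY: children OQRSY:{A}, PV:{C,G} ∪→ {A,C,G}; cost 1
[col 2] OR: children O:{T}, R:{A} ∪→ {A,T}; cost 1
[col 2] OQR: children OR:{A,T}, Q:{C} ∪→ {A,C,T}; cost 1
[col 2] SY: children S:{G}, Y:{T} ∪→ {G,T}; cost 1
[col 2] OQRSY: children OQR:{A,C,T}, SY:{G,T} ∩→ {T}; cost 0
[col 2] PV: children P:{G}, V:{C} ∪→ {C,G}; cost 1
[col 2] OPQRSVY: children OQRSY:{T}, PV:{C,G} ∪→ {C,G,T}; cost 1
[col 3] OR: children O:{A}, R:{T} ∪→ {A,T}; cost 1
[col 3] OQR: children OR:{A,T}, Q:{A} ∩→ {A}; cost 0
[col 3] SY: children S:{T}, Y:{A} ∪→ {A,T}; cost 1
[col 3] OQRSY: children OQR:{A}, SY:{A,T} ∩→ {A}; cost 0
[col 3] PV: children P:{T}, V:{G} ∪→ {G,T}; cost 1
[col 3] OPQRSVY: children OQRSY:{A}, PV:{G,T} ∪→ {A,G,T}; cost 1
[col 4] OR: children O:{G}, R:{C} ∪→ {C,G}; cost 1
[col 4] OQR: children OR:{C,G}, Q:{A} ∪→ {A,C,G}; cost 1
[col 4] SY: children S:{T}, Y:{T} ∩→ {T}; cost 0
[col 4] OQRSY: children OQR:{A,C,G}, SY:{T} ∪→ {A,C,G,T}; cost 1
[col 4] PV: children P:{C}, V:{A} ∪→ {A,C}; cost 1
[col 4] OPQRSVY: children OQRSY:{A,C,G,T}, PV:{A,C} ∩→ {A,C}; cost 0
[col 5] OR: children O:{G}, R:{A} ∪→ {A,G}; cost 1
[col 5] OQR: children OR:{A,G}, Q:{T} ∪→ {A,G,T}; cost 1
[col 5] SY: children S:{A}, Y:{G} ∪→ {A,G}; cost 1
[col 5] OQRSY: children OQR:{A,G,T}, SY:{A,G} ∩→ {A,G}; cost 0
[col 5] PV: children P:{C}, V:{T} ∪→ {C,T}; cost 1
[col 5] OPQRSVY: children OQRSY:{A,G}, PV:{C,T} ∪→ {A,C,G,T}; cost 1
[col 6] OR: children O:{A}, R:{G} ∪→ {A,G}; cost 1
[col 6] OQR: children OR:{A,G}, Q:{G} ∩→ {G}; cost 0
[col 6] SY: children S:{G}, Y:{C} ∪→ {C,G}; cost 1
[col 6] OQRSY: children OQR:{G}, SY:{C,G} ∩→ {G}; cost 0
[col 6] PV: children P:{A}, V:{A} ∩→ {A}; cost 0
[col 6] OPQRSVY: children OQRSY:{G}, PV:{A} ∪→ {A,G}; cost 1
per-site changes: [3, 3, 5, 4, 4, 5, 3]; total = 27

5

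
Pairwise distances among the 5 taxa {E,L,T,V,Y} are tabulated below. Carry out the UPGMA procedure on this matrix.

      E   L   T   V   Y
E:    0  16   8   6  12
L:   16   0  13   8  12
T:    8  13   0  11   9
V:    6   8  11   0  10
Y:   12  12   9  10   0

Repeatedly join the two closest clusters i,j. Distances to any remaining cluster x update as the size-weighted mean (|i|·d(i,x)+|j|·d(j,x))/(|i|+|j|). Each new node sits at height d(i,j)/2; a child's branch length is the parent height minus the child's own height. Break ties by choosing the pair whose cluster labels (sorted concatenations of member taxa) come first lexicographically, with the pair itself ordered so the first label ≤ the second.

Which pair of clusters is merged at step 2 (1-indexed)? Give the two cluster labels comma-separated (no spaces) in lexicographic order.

step 1: merge (E,V) at d=6; branch lengths E→3, V→3; new cluster EV
  updated: d(EV,L)=12, d(EV,T)=19/2, d(EV,Y)=11
step 2: merge (T,Y) at d=9; branch lengths T→9/2, Y→9/2; new cluster TY
  updated: d(EV,TY)=41/4, d(L,TY)=25/2
step 3: merge (EV,TY) at d=41/4; branch lengths EV→17/8, TY→5/8; new cluster ETVY
  updated: d(ETVY,L)=49/4
step 4: merge (ETVY,L) at d=49/4; branch lengths ETVY→1, L→49/8; new cluster ELTVY
final tree: (((E:3,V:3):17/8,(T:9/2,Y:9/2):5/8):1,L:49/8)
total length: 199/8

T,Y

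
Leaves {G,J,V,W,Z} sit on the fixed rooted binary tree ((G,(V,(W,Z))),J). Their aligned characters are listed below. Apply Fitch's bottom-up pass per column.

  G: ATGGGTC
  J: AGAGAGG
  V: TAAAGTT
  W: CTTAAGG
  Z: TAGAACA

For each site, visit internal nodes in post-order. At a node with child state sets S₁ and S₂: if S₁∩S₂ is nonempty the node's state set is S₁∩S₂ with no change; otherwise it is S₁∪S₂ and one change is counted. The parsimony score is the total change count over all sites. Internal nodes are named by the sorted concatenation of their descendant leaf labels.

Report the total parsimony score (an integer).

site 0, node WZ: W={C} ∪ Z={T} → {C,T} (+1)
site 0, node VWZ: V={T} ∩ WZ={C,T} → {T} (+0)
site 0, node GVWZ: G={A} ∪ VWZ={T} → {A,T} (+1)
site 0, node GJVWZ: GVWZ={A,T} ∩ J={A} → {A} (+0)
site 1, node WZ: W={T} ∪ Z={A} → {A,T} (+1)
site 1, node VWZ: V={A} ∩ WZ={A,T} → {A} (+0)
site 1, node GVWZ: G={T} ∪ VWZ={A} → {A,T} (+1)
site 1, node GJVWZ: GVWZ={A,T} ∪ J={G} → {A,G,T} (+1)
site 2, node WZ: W={T} ∪ Z={G} → {G,T} (+1)
site 2, node VWZ: V={A} ∪ WZ={G,T} → {A,G,T} (+1)
site 2, node GVWZ: G={G} ∩ VWZ={A,G,T} → {G} (+0)
site 2, node GJVWZ: GVWZ={G} ∪ J={A} → {A,G} (+1)
site 3, node WZ: W={A} ∩ Z={A} → {A} (+0)
site 3, node VWZ: V={A} ∩ WZ={A} → {A} (+0)
site 3, node GVWZ: G={G} ∪ VWZ={A} → {A,G} (+1)
site 3, node GJVWZ: GVWZ={A,G} ∩ J={G} → {G} (+0)
site 4, node WZ: W={A} ∩ Z={A} → {A} (+0)
site 4, node VWZ: V={G} ∪ WZ={A} → {A,G} (+1)
site 4, node GVWZ: G={G} ∩ VWZ={A,G} → {G} (+0)
site 4, node GJVWZ: GVWZ={G} ∪ J={A} → {A,G} (+1)
site 5, node WZ: W={G} ∪ Z={C} → {C,G} (+1)
site 5, node VWZ: V={T} ∪ WZ={C,G} → {C,G,T} (+1)
site 5, node GVWZ: G={T} ∩ VWZ={C,G,T} → {T} (+0)
site 5, node GJVWZ: GVWZ={T} ∪ J={G} → {G,T} (+1)
site 6, node WZ: W={G} ∪ Z={A} → {A,G} (+1)
site 6, node VWZ: V={T} ∪ WZ={A,G} → {A,G,T} (+1)
site 6, node GVWZ: G={C} ∪ VWZ={A,G,T} → {A,C,G,T} (+1)
site 6, node GJVWZ: GVWZ={A,C,G,T} ∩ J={G} → {G} (+0)
per-site changes: [2, 3, 3, 1, 2, 3, 3]; total = 17

17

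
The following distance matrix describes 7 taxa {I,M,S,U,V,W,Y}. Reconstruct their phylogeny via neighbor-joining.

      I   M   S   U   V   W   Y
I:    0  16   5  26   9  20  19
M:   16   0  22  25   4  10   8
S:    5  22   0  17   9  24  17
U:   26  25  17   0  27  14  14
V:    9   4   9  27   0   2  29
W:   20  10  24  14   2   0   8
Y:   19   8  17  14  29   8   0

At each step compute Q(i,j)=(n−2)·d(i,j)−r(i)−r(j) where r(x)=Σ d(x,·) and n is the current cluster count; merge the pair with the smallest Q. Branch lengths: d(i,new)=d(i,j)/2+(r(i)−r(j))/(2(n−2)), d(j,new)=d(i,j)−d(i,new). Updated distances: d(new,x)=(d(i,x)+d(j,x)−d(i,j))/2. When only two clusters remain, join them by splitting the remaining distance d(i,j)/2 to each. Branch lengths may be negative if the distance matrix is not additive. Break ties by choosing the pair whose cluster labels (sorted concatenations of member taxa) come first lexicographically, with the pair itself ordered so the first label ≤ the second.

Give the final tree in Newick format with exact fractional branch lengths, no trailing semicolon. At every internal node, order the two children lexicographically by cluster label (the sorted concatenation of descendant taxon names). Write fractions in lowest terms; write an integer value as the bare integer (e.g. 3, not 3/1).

step 1: merge (I,S) at d=5, Q=-164; branch lengths I→13/5, S→12/5; new cluster IS
  updated: d(IS,M)=33/2, d(IS,U)=19, d(IS,V)=13/2, d(IS,W)=39/2, d(IS,Y)=31/2
step 2: merge (IS,V) at d=13/2, Q=-239/2; branch lengths IS→69/16, V→35/16; new cluster ISV
  updated: d(ISV,M)=7, d(ISV,U)=79/4, d(ISV,W)=15/2, d(ISV,Y)=19
step 3: merge (ISV,M) at d=7, Q=-329/4; branch lengths ISV→97/24, M→71/24; new cluster IMSV
  updated: d(IMSV,U)=151/8, d(IMSV,W)=21/4, d(IMSV,Y)=10
step 4: merge (IMSV,W) at d=21/4, Q=-407/8; branch lengths IMSV→139/32, W→29/32; new cluster IMSVW
  updated: d(IMSVW,U)=221/16, d(IMSVW,Y)=51/8
step 5: merge (IMSVW,U) at d=221/16, Q=-547/16; branch lengths IMSVW→99/32, U→343/32; new cluster IMSUVW
  updated: d(IMSUVW,Y)=105/32
step 6: merge (IMSUVW,Y) at d=105/32; branch lengths IMSUVW→105/64, Y→105/64; new cluster IMSUVWY
final tree: ((((((I:13/5,S:12/5):69/16,V:35/16):97/24,M:71/24):139/32,W:29/32):99/32,U:343/32):105/64,Y:105/64)
total length: 1307/32

((((((I:13/5,S:12/5):69/16,V:35/16):97/24,M:71/24):139/32,W:29/32):99/32,U:343/32):105/64,Y:105/64)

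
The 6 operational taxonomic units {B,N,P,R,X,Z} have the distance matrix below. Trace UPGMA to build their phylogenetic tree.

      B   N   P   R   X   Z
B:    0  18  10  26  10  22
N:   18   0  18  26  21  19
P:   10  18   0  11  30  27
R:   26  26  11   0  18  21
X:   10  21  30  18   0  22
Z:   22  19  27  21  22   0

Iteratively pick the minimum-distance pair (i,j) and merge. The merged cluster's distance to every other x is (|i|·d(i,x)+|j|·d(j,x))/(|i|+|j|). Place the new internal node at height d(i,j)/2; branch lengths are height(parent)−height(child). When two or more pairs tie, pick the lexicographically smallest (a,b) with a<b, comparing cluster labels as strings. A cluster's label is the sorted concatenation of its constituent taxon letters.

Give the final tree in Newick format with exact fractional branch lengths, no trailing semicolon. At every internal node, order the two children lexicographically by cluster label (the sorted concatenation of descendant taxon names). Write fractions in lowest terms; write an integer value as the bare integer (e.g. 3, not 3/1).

((((B:5,P:5):4,N:9):4/3,(R:9,X:9):4/3):23/30,Z:111/10)

step 1: merge (B,P) at d=10; branch lengths B→5, P→5; new cluster BP
  updated: d(BP,N)=18, d(BP,R)=37/2, d(BP,X)=20, d(BP,Z)=49/2
step 2: merge (BP,N) at d=18; branch lengths BP→4, N→9; new cluster BNP
  updated: d(BNP,R)=21, d(BNP,X)=61/3, d(BNP,Z)=68/3
step 3: merge (R,X) at d=18; branch lengths R→9, X→9; new cluster RX
  updated: d(BNP,RX)=62/3, d(RX,Z)=43/2
step 4: merge (BNP,RX) at d=62/3; branch lengths BNP→4/3, RX→4/3; new cluster BNPRX
  updated: d(BNPRX,Z)=111/5
step 5: merge (BNPRX,Z) at d=111/5; branch lengths BNPRX→23/30, Z→111/10; new cluster BNPRXZ
final tree: ((((B:5,P:5):4,N:9):4/3,(R:9,X:9):4/3):23/30,Z:111/10)
total length: 833/15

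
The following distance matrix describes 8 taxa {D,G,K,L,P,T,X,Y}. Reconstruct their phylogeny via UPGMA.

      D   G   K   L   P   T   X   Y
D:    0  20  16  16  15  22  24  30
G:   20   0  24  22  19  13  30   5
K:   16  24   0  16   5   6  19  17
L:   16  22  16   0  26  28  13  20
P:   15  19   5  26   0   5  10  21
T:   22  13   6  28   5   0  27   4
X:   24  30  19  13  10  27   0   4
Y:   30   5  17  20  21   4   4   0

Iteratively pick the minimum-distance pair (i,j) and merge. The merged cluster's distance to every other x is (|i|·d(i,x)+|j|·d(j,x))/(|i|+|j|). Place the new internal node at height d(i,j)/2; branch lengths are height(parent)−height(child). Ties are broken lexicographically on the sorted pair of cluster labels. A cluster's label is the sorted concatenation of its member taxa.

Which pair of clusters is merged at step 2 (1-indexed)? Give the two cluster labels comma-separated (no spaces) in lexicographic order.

iteration 1: select T,Y (d=4); attach at lengths (2, 2); label the merged cluster TY
  updated: d(D,TY)=26, d(G,TY)=9, d(K,TY)=23/2, d(L,TY)=24, d(P,TY)=13, d(TY,X)=31/2
iteration 2: select K,P (d=5); attach at lengths (5/2, 5/2); label the merged cluster KP
  updated: d(D,KP)=31/2, d(G,KP)=43/2, d(KP,L)=21, d(KP,TY)=49/4, d(KP,X)=29/2
iteration 3: select G,TY (d=9); attach at lengths (9/2, 5/2); label the merged cluster GTY
  updated: d(D,GTY)=24, d(GTY,KP)=46/3, d(GTY,L)=70/3, d(GTY,X)=61/3
iteration 4: select L,X (d=13); attach at lengths (13/2, 13/2); label the merged cluster LX
  updated: d(D,LX)=20, d(GTY,LX)=131/6, d(KP,LX)=71/4
iteration 5: select GTY,KP (d=46/3); attach at lengths (19/6, 31/6); label the merged cluster GKPTY
  updated: d(D,GKPTY)=103/5, d(GKPTY,LX)=101/5
iteration 6: select D,LX (d=20); attach at lengths (10, 7/2); label the merged cluster DLX
  updated: d(DLX,GKPTY)=61/3
iteration 7: select DLX,GKPTY (d=61/3); attach at lengths (1/6, 5/2); label the merged cluster DGKLPTXY
final tree: ((D:10,(L:13/2,X:13/2):7/2):1/6,((G:9/2,(T:2,Y:2):5/2):19/6,(K:5/2,P:5/2):31/6):5/2)
total length: 107/2

K,P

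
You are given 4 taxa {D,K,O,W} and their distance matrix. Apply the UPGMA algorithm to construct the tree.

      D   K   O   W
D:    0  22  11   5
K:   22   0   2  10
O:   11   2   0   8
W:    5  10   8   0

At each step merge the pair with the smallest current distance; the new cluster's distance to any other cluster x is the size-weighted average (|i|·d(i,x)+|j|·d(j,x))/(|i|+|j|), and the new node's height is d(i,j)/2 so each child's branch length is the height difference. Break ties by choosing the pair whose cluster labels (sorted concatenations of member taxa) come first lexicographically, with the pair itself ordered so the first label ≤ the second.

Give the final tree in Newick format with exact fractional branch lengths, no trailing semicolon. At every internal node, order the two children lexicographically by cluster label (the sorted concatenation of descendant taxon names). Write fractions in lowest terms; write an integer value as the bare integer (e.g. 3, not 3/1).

1. join K+O (d=2) ⇒ KO; edges |K|=1, |O|=1
  updated: d(D,KO)=33/2, d(KO,W)=9
2. join D+W (d=5) ⇒ DW; edges |D|=5/2, |W|=5/2
  updated: d(DW,KO)=51/4
3. join DW+KO (d=51/4) ⇒ DKOW; edges |DW|=31/8, |KO|=43/8
final tree: ((D:5/2,W:5/2):31/8,(K:1,O:1):43/8)
total length: 65/4

((D:5/2,W:5/2):31/8,(K:1,O:1):43/8)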